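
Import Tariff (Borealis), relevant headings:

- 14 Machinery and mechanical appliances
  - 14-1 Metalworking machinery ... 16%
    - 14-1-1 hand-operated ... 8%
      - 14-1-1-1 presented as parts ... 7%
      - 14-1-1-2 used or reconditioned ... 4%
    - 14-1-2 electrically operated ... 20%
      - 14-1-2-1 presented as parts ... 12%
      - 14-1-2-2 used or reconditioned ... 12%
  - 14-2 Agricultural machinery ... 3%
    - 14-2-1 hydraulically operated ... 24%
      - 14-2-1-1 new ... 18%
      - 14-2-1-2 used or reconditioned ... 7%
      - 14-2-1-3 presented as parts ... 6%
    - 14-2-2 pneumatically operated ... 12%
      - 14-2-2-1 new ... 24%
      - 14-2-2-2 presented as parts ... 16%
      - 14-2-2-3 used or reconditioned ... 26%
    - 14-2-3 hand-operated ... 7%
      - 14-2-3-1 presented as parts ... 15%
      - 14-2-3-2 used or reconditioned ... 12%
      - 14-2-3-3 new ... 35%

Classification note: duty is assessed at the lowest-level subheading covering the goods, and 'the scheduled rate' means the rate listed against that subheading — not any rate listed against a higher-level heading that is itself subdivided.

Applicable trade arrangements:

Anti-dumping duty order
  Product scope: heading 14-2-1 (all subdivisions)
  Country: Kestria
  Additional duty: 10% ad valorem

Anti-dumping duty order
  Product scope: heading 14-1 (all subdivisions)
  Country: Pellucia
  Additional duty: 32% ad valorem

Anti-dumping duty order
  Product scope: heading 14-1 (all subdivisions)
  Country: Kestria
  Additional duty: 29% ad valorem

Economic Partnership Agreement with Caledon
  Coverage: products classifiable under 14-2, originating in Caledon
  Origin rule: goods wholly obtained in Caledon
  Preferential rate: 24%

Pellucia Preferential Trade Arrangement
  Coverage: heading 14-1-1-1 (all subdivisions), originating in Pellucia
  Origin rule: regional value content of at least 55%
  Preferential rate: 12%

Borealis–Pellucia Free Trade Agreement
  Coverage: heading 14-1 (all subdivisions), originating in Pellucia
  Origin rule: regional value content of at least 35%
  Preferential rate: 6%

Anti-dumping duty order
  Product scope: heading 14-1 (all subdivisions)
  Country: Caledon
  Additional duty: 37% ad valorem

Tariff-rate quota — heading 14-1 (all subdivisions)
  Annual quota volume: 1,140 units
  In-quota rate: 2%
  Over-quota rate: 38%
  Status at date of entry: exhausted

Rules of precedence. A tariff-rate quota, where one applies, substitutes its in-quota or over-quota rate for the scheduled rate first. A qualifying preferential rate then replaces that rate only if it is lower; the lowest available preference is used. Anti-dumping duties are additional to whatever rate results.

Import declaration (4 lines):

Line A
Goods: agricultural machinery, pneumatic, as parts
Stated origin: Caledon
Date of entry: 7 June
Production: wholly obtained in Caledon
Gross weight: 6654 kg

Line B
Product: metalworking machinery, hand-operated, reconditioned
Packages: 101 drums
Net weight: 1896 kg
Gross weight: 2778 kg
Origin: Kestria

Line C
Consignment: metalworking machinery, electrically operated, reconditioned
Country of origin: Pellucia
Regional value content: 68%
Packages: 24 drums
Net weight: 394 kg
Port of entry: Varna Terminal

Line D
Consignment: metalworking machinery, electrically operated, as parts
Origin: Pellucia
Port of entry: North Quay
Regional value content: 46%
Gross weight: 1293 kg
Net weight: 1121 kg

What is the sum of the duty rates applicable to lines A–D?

Line A: agricultural → 14-2; pneumatic → 14-2-2; as parts → 14-2-2-2. Scheduled 16%. Caledon agreement on 14-2: wholly obtained → 24% available; preference 24% not lower than 16% → no reduction. → 16%.
Line B: metalworking → 14-1; hand-operated → 14-1-1; reconditioned → 14-1-1-2. Scheduled 4%. quota on 14-1 exhausted → over-quota 38%; anti-dumping (Kestria, 14-1): +29%; total 38% + 29% = 67%. → 67%.
Line C: metalworking → 14-1; electrically operated → 14-1-2; reconditioned → 14-1-2-2. Scheduled 12%. quota on 14-1 exhausted → over-quota 38%; Pellucia agreement on 14-1-1-1: 14-1-2-2 not covered; Pellucia agreement on 14-1: RVC ≥ 35% → 6% available; preferential 6%; anti-dumping (Pellucia, 14-1): +32%; total 6% + 32% = 38%. → 38%.
Line D: metalworking → 14-1; electrically operated → 14-1-2; as parts → 14-1-2-1. Scheduled 12%. quota on 14-1 exhausted → over-quota 38%; Pellucia agreement on 14-1-1-1: 14-1-2-1 not covered; Pellucia agreement on 14-1: RVC ≥ 35% → 6% available; preferential 6%; anti-dumping (Pellucia, 14-1): +32%; total 6% + 32% = 38%. → 38%.
Sum: 16% + 67% + 38% + 38% = 159%.

159%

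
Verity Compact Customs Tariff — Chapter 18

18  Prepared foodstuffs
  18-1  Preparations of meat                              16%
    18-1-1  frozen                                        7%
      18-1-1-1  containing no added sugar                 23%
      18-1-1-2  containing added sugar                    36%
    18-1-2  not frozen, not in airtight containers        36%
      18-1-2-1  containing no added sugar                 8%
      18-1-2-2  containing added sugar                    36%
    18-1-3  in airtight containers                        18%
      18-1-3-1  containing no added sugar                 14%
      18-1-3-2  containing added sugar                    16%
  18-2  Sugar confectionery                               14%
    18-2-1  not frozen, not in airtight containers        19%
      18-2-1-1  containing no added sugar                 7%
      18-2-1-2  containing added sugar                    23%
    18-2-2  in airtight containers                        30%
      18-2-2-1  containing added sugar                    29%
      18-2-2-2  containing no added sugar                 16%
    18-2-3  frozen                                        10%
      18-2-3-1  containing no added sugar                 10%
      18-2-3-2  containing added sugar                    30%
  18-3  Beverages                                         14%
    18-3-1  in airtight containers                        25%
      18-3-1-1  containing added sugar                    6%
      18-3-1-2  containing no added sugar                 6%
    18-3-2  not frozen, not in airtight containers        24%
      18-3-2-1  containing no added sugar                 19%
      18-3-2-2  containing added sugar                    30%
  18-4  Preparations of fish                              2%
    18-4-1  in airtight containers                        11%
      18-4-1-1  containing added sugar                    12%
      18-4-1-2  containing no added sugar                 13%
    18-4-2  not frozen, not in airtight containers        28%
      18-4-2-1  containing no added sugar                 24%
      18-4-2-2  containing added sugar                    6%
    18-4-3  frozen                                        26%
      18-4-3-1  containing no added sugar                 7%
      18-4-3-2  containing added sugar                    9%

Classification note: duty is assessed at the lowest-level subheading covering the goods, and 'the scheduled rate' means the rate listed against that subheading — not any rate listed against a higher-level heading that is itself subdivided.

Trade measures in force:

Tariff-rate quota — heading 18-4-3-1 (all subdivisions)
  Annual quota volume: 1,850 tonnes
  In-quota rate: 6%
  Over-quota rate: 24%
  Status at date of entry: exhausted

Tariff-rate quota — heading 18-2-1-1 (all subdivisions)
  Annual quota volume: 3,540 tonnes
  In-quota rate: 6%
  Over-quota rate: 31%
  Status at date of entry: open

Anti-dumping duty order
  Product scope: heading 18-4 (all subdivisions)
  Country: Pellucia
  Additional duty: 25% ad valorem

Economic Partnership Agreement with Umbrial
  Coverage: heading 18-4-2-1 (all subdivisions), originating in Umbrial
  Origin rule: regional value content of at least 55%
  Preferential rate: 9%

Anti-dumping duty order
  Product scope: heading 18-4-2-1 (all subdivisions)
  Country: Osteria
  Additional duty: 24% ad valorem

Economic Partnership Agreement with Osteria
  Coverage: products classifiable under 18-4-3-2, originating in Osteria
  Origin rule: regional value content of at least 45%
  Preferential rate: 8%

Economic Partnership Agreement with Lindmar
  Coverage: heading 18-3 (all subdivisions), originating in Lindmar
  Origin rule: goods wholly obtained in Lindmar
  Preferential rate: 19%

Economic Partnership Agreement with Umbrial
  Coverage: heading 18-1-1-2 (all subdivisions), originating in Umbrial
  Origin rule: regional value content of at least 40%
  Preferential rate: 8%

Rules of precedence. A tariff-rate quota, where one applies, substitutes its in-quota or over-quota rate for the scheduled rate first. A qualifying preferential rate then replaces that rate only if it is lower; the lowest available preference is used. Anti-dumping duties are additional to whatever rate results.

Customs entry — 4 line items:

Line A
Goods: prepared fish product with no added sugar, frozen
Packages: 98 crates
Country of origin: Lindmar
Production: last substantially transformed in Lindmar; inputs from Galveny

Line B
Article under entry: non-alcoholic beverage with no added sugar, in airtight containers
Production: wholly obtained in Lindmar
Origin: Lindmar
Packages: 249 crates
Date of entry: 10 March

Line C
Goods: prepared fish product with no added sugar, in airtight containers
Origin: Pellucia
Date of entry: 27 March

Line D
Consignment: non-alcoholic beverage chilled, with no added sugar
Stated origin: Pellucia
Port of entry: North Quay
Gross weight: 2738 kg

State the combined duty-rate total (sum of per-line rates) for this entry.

Line A: prepared fish product → 18-4; frozen → 18-4-3; with no added sugar → 18-4-3-1. Scheduled 7%. quota on 18-4-3-1 exhausted → over-quota 24%; Lindmar agreement on 18-3: 18-4-3-1 not covered. → 24%.
Line B: non-alcoholic beverage → 18-3; in airtight containers → 18-3-1; with no added sugar → 18-3-1-2. Scheduled 6%. Lindmar agreement on 18-3: wholly obtained → 19% available; preference 19% not lower than 6% → no reduction. → 6%.
Line C: prepared fish product → 18-4; in airtight containers → 18-4-1; with no added sugar → 18-4-1-2. Scheduled 13%. anti-dumping (Pellucia, 18-4): +25%; total 13% + 25% = 38%. → 38%.
Line D: non-alcoholic beverage → 18-3; chilled → 18-3-2; with no added sugar → 18-3-2-1. Scheduled 19%. No special measure applies. → 19%.
Sum: 24% + 6% + 38% + 19% = 87%.

87%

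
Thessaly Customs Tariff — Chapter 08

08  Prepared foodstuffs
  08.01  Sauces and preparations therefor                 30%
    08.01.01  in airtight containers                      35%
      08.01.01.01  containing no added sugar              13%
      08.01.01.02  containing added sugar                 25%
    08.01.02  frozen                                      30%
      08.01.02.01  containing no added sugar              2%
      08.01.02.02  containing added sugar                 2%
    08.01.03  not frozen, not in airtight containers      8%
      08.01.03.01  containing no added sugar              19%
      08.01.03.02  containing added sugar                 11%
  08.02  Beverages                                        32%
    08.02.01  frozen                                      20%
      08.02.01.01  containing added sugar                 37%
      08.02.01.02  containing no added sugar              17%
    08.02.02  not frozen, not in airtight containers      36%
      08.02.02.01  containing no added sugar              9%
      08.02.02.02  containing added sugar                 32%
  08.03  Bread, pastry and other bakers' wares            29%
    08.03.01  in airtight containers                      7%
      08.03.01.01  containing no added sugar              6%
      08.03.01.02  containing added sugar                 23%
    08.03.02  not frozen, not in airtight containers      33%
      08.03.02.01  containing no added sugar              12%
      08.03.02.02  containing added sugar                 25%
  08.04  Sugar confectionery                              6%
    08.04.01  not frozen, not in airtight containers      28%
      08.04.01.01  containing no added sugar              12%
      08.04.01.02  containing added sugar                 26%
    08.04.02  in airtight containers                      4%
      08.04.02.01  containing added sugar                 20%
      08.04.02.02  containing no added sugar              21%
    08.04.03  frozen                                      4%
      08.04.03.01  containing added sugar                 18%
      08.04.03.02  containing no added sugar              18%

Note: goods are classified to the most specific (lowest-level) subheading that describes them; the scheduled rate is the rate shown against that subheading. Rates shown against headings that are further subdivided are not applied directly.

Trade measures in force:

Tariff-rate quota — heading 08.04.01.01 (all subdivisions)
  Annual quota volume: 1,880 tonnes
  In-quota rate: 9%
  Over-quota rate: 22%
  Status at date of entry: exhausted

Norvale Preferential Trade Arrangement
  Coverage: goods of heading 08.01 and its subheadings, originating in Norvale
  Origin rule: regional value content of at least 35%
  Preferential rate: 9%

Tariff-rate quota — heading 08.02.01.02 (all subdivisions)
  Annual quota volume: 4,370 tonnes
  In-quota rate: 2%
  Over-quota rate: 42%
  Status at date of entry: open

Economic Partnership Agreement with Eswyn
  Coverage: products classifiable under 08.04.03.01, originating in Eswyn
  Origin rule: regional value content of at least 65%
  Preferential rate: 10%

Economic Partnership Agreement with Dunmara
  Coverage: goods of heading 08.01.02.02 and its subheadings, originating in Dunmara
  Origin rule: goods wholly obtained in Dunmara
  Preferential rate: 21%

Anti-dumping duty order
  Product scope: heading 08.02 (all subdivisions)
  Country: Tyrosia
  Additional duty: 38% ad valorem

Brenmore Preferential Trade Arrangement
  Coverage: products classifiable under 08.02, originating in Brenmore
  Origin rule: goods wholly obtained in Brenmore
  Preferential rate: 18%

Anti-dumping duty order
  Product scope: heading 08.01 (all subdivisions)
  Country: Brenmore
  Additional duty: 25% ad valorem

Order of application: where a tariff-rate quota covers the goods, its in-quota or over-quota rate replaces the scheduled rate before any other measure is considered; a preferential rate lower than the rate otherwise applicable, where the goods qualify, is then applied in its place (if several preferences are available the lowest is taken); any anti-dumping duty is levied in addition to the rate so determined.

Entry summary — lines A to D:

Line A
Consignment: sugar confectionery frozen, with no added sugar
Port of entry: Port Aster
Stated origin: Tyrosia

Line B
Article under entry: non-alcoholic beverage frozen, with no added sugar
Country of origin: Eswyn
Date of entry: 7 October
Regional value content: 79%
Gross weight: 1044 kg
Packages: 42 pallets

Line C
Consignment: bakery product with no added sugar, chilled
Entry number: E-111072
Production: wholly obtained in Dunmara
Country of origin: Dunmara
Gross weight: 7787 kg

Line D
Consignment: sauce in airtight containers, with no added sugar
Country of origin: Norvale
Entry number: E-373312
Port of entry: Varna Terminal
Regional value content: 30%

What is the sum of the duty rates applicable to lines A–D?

Line A: sugar confectionery → 08.04; frozen → 08.04.03; with no added sugar → 08.04.03.02. Scheduled 18%. No special measure applies. → 18%.
Line B: non-alcoholic beverage → 08.02; frozen → 08.02.01; with no added sugar → 08.02.01.02. Scheduled 17%. quota on 08.02.01.02 open → in-quota 2%; Eswyn agreement on 08.04.03.01: 08.02.01.02 not covered. → 2%.
Line C: bakery product → 08.03; chilled → 08.03.02; with no added sugar → 08.03.02.01. Scheduled 12%. Dunmara agreement on 08.01.02.02: 08.03.02.01 not covered. → 12%.
Line D: sauce → 08.01; in airtight containers → 08.01.01; with no added sugar → 08.01.01.01. Scheduled 13%. Norvale agreement on 08.01: RVC < 35%. → 13%.
Sum: 18% + 2% + 12% + 13% = 45%.

45%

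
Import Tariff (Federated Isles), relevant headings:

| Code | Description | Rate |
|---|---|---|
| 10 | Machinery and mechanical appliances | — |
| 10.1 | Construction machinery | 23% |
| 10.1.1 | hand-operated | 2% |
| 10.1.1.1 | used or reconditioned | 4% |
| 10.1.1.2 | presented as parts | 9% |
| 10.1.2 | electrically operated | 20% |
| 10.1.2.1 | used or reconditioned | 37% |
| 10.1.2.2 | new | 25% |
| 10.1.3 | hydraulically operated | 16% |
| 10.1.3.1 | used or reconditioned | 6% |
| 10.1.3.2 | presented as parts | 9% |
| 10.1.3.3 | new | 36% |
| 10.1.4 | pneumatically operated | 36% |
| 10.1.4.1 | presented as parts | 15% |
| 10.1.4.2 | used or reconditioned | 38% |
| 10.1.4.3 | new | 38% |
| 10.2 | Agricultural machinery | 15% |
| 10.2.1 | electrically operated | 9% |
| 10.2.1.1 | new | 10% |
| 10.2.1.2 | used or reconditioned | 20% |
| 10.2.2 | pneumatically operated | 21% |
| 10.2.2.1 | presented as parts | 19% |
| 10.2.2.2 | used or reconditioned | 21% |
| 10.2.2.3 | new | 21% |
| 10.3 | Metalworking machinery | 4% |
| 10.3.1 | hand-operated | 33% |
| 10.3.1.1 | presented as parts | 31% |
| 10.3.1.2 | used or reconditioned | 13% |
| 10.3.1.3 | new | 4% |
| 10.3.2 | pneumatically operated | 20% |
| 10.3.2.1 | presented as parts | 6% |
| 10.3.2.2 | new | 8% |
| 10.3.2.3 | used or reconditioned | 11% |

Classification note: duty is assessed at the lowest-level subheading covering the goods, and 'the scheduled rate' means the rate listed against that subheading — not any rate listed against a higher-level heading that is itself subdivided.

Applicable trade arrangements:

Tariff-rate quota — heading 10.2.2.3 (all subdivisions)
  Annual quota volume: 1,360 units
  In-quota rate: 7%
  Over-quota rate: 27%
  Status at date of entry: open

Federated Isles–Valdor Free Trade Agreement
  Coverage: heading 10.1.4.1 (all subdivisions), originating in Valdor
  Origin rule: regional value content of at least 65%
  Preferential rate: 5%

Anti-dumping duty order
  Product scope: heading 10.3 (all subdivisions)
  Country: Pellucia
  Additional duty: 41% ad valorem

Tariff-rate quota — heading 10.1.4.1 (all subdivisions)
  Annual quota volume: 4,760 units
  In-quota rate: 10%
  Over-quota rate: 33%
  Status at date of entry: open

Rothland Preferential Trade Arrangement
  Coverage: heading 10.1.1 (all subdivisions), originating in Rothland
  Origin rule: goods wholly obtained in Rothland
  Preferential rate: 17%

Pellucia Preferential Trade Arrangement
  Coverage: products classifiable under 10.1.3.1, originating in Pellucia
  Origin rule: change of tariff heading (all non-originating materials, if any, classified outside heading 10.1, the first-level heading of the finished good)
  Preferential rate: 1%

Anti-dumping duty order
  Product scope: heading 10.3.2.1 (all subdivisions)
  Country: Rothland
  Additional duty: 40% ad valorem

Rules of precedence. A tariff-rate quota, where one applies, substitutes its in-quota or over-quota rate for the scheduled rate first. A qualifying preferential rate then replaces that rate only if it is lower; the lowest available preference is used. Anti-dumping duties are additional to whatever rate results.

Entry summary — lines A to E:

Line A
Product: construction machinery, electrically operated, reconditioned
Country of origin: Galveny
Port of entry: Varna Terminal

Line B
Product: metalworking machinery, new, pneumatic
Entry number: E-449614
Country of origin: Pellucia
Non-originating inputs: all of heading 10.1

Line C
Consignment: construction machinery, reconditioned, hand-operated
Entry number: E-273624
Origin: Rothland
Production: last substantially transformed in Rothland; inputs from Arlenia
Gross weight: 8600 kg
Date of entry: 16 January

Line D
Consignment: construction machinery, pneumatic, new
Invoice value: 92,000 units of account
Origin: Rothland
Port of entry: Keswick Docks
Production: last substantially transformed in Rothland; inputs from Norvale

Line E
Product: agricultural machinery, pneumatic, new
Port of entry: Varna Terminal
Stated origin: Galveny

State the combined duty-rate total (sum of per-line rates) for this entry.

135%

Line A: construction → 10.1; electrically operated → 10.1.2; reconditioned → 10.1.2.1. Scheduled 37%. No special measure applies. → 37%.
Line B: metalworking → 10.3; pneumatic → 10.3.2; new → 10.3.2.2. Scheduled 8%. Pellucia agreement on 10.1.3.1: 10.3.2.2 not covered; anti-dumping (Pellucia, 10.3): +41%; total 8% + 41% = 49%. → 49%.
Line C: construction → 10.1; hand-operated → 10.1.1; reconditioned → 10.1.1.1. Scheduled 4%. Rothland agreement on 10.1.1: not wholly obtained. → 4%.
Line D: construction → 10.1; pneumatic → 10.1.4; new → 10.1.4.3. Scheduled 38%. Rothland agreement on 10.1.1: 10.1.4.3 not covered. → 38%.
Line E: agricultural → 10.2; pneumatic → 10.2.2; new → 10.2.2.3. Scheduled 21%. quota on 10.2.2.3 open → in-quota 7%. → 7%.
Sum: 37% + 49% + 4% + 38% + 7% = 135%.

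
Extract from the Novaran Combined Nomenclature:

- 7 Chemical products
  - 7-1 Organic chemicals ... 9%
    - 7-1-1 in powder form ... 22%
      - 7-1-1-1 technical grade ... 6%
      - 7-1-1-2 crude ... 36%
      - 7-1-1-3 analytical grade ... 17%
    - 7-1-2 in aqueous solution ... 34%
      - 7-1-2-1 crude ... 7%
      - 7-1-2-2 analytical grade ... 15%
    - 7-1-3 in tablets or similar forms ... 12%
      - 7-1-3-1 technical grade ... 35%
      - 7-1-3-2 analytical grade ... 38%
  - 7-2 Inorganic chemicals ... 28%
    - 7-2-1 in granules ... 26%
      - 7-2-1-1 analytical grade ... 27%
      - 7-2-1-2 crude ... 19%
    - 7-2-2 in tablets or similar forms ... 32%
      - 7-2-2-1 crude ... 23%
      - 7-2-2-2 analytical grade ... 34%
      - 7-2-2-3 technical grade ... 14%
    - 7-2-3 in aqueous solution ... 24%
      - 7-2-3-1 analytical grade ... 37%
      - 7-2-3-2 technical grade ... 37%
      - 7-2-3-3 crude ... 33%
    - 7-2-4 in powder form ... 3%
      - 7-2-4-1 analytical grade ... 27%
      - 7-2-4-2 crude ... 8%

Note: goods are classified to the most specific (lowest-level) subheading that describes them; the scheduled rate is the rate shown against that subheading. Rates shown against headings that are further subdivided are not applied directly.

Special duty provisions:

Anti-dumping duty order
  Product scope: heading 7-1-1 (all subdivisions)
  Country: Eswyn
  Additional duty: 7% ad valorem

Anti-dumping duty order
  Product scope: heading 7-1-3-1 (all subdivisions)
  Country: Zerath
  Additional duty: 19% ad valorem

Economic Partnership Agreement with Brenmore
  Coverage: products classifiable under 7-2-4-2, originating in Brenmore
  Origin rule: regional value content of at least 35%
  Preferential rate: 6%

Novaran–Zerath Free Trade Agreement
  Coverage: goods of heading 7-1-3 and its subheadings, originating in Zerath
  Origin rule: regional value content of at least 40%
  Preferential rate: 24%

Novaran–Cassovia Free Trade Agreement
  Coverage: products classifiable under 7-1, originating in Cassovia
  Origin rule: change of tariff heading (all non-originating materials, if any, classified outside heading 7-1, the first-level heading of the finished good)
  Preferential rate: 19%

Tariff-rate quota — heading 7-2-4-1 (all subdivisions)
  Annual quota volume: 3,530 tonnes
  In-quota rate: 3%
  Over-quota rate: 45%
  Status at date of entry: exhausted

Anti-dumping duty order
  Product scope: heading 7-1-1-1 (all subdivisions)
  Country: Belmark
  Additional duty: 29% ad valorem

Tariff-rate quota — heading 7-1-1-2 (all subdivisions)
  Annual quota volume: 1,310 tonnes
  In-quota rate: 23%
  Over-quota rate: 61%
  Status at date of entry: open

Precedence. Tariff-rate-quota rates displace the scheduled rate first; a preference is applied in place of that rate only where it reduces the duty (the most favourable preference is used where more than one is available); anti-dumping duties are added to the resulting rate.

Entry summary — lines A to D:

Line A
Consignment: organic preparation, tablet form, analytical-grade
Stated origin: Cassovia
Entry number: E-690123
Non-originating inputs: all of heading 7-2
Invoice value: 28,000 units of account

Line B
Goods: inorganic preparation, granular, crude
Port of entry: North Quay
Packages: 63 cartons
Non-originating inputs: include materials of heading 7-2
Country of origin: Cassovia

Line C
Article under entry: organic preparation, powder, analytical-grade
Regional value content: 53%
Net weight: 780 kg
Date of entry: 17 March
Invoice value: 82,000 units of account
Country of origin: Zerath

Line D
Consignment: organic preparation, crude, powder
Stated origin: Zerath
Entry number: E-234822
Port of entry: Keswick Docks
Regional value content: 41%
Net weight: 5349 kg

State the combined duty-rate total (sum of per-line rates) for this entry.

Line A: organic → 7-1; tablet form → 7-1-3; analytical-grade → 7-1-3-2. Scheduled 38%. Cassovia agreement on 7-1: CTH met → 19% available; preferential 19%. → 19%.
Line B: inorganic → 7-2; granular → 7-2-1; crude → 7-2-1-2. Scheduled 19%. Cassovia agreement on 7-1: 7-2-1-2 not covered. → 19%.
Line C: organic → 7-1; powder → 7-1-1; analytical-grade → 7-1-1-3. Scheduled 17%. Zerath agreement on 7-1-3: 7-1-1-3 not covered. → 17%.
Line D: organic → 7-1; powder → 7-1-1; crude → 7-1-1-2. Scheduled 36%. quota on 7-1-1-2 open → in-quota 23%; Zerath agreement on 7-1-3: 7-1-1-2 not covered. → 23%.
Sum: 19% + 19% + 17% + 23% = 78%.

78%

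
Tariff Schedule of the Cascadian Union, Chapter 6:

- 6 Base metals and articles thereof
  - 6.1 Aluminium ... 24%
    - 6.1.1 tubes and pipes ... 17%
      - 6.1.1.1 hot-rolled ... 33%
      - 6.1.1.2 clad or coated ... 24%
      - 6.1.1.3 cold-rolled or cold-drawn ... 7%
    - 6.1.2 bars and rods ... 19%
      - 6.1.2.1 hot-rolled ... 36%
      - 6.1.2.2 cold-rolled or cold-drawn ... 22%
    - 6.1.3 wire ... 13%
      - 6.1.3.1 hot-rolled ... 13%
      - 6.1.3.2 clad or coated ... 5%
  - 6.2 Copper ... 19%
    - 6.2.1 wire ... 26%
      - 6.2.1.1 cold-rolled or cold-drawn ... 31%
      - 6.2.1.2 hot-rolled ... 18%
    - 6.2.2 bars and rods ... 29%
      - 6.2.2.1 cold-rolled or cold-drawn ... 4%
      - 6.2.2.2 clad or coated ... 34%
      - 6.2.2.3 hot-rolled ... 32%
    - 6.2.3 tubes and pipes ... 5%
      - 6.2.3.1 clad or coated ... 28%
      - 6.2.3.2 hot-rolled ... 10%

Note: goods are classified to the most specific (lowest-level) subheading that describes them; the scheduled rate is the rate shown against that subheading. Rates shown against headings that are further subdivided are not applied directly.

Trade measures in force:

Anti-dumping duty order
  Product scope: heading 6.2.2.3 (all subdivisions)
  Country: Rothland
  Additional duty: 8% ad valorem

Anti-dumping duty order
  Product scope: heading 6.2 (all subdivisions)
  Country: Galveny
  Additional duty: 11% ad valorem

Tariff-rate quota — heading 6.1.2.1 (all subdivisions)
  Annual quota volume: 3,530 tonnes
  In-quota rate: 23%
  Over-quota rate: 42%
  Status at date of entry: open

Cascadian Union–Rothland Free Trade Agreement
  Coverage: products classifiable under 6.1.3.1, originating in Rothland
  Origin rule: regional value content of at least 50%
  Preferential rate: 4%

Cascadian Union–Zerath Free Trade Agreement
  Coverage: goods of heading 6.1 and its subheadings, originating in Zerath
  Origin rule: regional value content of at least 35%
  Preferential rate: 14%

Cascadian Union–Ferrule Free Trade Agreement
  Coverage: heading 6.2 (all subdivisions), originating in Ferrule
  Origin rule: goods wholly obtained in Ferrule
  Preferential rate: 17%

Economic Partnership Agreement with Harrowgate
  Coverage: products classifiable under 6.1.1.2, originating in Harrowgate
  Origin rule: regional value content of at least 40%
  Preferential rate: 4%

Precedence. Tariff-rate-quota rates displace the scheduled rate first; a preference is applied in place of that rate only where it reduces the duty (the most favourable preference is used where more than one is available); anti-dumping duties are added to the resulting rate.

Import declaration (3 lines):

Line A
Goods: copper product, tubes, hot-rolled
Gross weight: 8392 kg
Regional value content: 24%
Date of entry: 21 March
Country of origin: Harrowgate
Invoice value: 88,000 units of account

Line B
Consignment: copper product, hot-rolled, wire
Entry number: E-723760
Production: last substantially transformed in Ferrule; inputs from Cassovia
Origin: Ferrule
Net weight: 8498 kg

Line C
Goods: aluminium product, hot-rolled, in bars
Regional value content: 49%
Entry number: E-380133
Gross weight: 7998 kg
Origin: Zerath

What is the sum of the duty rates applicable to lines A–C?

Line A: copper → 6.2; tubes → 6.2.3; hot-rolled → 6.2.3.2. Scheduled 10%. Harrowgate agreement on 6.1.1.2: 6.2.3.2 not covered. → 10%.
Line B: copper → 6.2; wire → 6.2.1; hot-rolled → 6.2.1.2. Scheduled 18%. Ferrule agreement on 6.2: not wholly obtained. → 18%.
Line C: aluminium → 6.1; in bars → 6.1.2; hot-rolled → 6.1.2.1. Scheduled 36%. quota on 6.1.2.1 open → in-quota 23%; Zerath agreement on 6.1: RVC ≥ 35% → 14% available; preferential 14%. → 14%.
Sum: 10% + 18% + 14% = 42%.

42%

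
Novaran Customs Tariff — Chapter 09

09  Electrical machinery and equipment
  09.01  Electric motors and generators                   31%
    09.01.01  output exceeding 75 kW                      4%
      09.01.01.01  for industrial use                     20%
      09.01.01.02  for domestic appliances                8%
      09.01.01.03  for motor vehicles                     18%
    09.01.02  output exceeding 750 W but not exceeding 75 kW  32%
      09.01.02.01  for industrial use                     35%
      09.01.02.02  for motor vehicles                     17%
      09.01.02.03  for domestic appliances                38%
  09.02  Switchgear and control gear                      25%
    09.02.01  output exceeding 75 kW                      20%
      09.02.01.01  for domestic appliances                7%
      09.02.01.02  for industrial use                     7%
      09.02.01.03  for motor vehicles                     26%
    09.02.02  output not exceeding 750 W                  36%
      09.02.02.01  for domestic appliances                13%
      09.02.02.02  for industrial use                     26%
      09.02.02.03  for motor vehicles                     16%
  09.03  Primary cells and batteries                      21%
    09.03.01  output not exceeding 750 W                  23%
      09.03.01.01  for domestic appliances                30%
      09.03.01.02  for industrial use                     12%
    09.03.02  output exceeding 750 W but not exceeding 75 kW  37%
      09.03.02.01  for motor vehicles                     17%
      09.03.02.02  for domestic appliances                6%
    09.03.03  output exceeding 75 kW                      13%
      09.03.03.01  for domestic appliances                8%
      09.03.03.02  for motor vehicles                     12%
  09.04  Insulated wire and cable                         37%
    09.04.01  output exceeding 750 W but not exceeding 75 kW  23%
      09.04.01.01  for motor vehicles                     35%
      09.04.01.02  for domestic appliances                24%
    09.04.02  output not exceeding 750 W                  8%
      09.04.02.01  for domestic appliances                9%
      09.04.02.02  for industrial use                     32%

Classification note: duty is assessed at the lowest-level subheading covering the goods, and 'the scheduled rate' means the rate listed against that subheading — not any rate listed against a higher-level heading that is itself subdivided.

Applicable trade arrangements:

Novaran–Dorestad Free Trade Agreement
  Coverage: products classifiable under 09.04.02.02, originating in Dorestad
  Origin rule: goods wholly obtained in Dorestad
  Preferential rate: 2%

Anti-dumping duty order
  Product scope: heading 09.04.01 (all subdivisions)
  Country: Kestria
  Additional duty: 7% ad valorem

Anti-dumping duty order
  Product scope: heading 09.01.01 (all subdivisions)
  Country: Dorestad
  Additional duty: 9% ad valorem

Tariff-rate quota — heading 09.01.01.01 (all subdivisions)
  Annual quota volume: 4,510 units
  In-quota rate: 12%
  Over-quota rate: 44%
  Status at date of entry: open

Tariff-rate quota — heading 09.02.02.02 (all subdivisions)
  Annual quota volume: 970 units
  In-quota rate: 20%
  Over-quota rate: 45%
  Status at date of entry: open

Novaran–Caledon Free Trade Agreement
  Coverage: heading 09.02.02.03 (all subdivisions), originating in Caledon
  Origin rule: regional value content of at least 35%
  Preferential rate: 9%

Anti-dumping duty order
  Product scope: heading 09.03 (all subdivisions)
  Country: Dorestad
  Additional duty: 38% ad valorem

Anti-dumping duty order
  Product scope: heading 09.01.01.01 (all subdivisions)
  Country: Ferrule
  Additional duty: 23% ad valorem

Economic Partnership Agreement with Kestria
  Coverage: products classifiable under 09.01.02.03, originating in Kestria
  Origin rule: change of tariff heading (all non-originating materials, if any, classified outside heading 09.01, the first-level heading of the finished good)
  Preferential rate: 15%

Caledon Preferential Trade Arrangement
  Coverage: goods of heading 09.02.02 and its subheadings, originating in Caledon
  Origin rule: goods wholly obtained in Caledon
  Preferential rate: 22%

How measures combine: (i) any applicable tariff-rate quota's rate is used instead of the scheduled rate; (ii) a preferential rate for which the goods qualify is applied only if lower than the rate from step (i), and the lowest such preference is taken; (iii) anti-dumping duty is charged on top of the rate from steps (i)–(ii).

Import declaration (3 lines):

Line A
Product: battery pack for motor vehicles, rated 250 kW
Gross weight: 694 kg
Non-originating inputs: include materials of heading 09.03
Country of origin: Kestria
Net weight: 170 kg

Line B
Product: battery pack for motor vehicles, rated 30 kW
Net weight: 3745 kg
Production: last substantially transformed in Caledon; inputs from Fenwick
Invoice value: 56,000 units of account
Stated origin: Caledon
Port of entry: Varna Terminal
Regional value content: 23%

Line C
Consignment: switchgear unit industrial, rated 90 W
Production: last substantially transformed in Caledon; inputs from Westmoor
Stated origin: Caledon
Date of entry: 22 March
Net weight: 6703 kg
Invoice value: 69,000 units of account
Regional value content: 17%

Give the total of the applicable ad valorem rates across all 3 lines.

49%

Line A: battery pack → 09.03; rated 250 kW → 09.03.03; for motor vehicles → 09.03.03.02. Scheduled 12%. Kestria agreement on 09.01.02.03: 09.03.03.02 not covered. → 12%.
Line B: battery pack → 09.03; rated 30 kW → 09.03.02; for motor vehicles → 09.03.02.01. Scheduled 17%. Caledon agreement on 09.02.02.03: 09.03.02.01 not covered; Caledon agreement on 09.02.02: 09.03.02.01 not covered. → 17%.
Line C: switchgear unit → 09.02; rated 90 W → 09.02.02; industrial → 09.02.02.02. Scheduled 26%. quota on 09.02.02.02 open → in-quota 20%; Caledon agreement on 09.02.02.03: 09.02.02.02 not covered; Caledon agreement on 09.02.02: not wholly obtained. → 20%.
Sum: 12% + 17% + 20% = 49%.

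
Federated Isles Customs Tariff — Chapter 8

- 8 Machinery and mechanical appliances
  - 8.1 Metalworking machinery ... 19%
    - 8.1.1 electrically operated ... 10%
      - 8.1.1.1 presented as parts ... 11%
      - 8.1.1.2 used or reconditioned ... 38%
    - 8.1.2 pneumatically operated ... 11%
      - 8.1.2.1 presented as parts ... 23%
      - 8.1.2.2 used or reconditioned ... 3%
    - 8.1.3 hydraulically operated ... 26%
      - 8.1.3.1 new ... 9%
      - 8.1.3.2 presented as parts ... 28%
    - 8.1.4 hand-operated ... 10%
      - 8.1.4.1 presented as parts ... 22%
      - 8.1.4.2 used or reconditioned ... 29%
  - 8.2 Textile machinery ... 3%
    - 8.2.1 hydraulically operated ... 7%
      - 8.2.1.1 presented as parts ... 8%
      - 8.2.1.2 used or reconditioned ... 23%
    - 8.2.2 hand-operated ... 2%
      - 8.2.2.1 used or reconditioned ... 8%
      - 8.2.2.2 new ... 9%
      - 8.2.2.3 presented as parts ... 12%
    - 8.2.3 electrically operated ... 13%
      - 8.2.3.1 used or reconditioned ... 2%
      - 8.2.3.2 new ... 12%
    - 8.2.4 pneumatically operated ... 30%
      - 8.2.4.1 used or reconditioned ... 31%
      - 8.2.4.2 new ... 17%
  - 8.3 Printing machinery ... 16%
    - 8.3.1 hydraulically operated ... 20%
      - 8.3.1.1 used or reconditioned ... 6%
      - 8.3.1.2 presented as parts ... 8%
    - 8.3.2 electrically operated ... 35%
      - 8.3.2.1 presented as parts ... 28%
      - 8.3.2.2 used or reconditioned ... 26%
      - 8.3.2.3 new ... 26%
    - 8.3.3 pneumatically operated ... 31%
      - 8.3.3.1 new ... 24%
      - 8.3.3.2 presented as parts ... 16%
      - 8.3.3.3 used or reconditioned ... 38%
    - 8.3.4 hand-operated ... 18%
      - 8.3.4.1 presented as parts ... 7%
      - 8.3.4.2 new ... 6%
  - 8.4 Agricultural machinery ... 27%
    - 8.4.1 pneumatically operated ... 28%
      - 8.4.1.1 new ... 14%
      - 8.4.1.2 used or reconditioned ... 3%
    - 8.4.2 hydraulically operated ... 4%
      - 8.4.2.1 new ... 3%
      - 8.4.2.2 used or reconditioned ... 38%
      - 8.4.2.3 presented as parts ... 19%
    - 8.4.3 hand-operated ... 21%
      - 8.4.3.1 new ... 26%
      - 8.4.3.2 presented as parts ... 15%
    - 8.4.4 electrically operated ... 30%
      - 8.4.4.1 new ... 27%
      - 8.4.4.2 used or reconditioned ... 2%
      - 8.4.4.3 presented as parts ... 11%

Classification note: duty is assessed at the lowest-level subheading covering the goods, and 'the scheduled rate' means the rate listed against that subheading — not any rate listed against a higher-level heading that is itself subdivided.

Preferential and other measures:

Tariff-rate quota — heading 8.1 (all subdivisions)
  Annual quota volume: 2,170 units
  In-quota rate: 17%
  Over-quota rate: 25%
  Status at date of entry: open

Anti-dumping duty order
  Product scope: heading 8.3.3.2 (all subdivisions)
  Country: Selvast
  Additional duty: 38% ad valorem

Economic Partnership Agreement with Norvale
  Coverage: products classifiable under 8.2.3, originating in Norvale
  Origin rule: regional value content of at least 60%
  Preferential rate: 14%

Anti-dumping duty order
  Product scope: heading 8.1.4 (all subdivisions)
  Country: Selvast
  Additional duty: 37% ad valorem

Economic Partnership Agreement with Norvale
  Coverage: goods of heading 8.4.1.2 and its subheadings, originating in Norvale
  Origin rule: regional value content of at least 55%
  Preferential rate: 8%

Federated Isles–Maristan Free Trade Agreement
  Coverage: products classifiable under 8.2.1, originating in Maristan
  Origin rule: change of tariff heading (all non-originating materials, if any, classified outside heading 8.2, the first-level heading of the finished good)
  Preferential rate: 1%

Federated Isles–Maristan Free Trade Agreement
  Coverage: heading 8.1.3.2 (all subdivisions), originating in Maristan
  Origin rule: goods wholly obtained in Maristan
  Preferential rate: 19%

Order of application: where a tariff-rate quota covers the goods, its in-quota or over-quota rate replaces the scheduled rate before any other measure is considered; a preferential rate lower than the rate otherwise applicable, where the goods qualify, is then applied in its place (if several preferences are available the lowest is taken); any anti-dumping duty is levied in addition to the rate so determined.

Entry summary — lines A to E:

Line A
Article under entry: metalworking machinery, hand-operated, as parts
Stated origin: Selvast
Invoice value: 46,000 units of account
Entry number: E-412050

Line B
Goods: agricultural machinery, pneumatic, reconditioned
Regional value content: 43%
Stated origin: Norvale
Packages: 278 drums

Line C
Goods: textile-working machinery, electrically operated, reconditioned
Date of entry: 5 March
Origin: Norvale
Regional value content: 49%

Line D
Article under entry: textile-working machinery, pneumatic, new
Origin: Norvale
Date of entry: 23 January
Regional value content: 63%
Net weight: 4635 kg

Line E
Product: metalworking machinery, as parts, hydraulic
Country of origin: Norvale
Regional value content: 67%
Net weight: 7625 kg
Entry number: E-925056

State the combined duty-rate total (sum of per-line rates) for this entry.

93%

Line A: metalworking → 8.1; hand-operated → 8.1.4; as parts → 8.1.4.1. Scheduled 22%. quota on 8.1 open → in-quota 17%; anti-dumping (Selvast, 8.1.4): +37%; total 17% + 37% = 54%. → 54%.
Line B: agricultural → 8.4; pneumatic → 8.4.1; reconditioned → 8.4.1.2. Scheduled 3%. Norvale agreement on 8.2.3: 8.4.1.2 not covered; Norvale agreement on 8.4.1.2: RVC < 55%. → 3%.
Line C: textile-working → 8.2; electrically operated → 8.2.3; reconditioned → 8.2.3.1. Scheduled 2%. Norvale agreement on 8.2.3: RVC < 60%; Norvale agreement on 8.4.1.2: 8.2.3.1 not covered. → 2%.
Line D: textile-working → 8.2; pneumatic → 8.2.4; new → 8.2.4.2. Scheduled 17%. Norvale agreement on 8.2.3: 8.2.4.2 not covered; Norvale agreement on 8.4.1.2: 8.2.4.2 not covered. → 17%.
Line E: metalworking → 8.1; hydraulic → 8.1.3; as parts → 8.1.3.2. Scheduled 28%. quota on 8.1 open → in-quota 17%; Norvale agreement on 8.2.3: 8.1.3.2 not covered; Norvale agreement on 8.4.1.2: 8.1.3.2 not covered. → 17%.
Sum: 54% + 3% + 2% + 17% + 17% = 93%.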